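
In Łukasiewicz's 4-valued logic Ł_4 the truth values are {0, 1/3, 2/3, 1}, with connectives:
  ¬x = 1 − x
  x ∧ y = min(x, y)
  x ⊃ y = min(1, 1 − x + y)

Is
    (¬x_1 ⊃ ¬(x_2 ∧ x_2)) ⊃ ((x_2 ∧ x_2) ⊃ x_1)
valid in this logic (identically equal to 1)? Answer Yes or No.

Yes

x_1 = 0, x_2 = 0 ↦ 1
x_1 = 0, x_2 = 1/3 ↦ 1
x_1 = 0, x_2 = 2/3 ↦ 1
x_1 = 0, x_2 = 1 ↦ 1
x_1 = 1/3, x_2 = 0 ↦ 1
x_1 = 1/3, x_2 = 1/3 ↦ 1
x_1 = 1/3, x_2 = 2/3 ↦ 1
x_1 = 1/3, x_2 = 1 ↦ 1
x_1 = 2/3, x_2 = 0 ↦ 1
x_1 = 2/3, x_2 = 1/3 ↦ 1
x_1 = 2/3, x_2 = 2/3 ↦ 1
x_1 = 2/3, x_2 = 1 ↦ 1
x_1 = 1, x_2 = 0 ↦ 1
x_1 = 1, x_2 = 1/3 ↦ 1
x_1 = 1, x_2 = 2/3 ↦ 1
x_1 = 1, x_2 = 1 ↦ 1
Every assignment gives a value ≥ 1.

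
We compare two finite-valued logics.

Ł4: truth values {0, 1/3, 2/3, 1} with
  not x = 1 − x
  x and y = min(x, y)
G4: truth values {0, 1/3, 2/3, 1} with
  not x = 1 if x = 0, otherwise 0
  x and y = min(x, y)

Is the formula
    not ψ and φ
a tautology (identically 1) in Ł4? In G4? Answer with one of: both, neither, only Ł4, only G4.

neither

In Ł4: at φ = 0, ψ = 0 the value is 0 — not a tautology.
In G4: at φ = 0, ψ = 0 the value is 0 — not a tautology.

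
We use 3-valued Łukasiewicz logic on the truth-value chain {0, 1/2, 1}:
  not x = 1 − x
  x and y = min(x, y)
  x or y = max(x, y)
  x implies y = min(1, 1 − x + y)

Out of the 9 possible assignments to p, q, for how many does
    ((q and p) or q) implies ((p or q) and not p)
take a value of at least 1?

6

p = 0, q = 0 ↦ 1  ≥
p = 0, q = 1/2 ↦ 1  ≥
p = 0, q = 1 ↦ 1  ≥
p = 1/2, q = 0 ↦ 1  ≥
p = 1/2, q = 1/2 ↦ 1  ≥
p = 1/2, q = 1 ↦ 1/2  <
p = 1, q = 0 ↦ 1  ≥
p = 1, q = 1/2 ↦ 1/2  <
p = 1, q = 1 ↦ 0  <
So 6 of the 9 assignments meet the threshold.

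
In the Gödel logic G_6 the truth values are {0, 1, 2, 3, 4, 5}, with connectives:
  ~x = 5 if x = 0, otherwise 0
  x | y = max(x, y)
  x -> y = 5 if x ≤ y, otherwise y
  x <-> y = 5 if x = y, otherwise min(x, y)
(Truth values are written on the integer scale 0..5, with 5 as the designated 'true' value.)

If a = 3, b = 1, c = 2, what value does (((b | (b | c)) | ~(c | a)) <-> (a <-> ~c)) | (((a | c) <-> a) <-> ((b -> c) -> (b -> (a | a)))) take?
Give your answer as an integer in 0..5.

5

b | c = 1 | 2 = 2
b | (b | c) = 1 | 2 = 2
c | a = 2 | 3 = 3
~(c | a) = ~3 = 0
(b | (b | c)) | ~(c | a) = 2 | 0 = 2
~c = ~2 = 0
a <-> ~c = 3 <-> 0 = 0
((b | (b | c)) | ~(c | a)) <-> (a <-> ~c) = 2 <-> 0 = 0
a | c = 3 | 2 = 3
(a | c) <-> a = 3 <-> 3 = 5
b -> c = 1 -> 2 = 5
a | a = 3 | 3 = 3
b -> (a | a) = 1 -> 3 = 5
(b -> c) -> (b -> (a | a)) = 5 -> 5 = 5
((a | c) <-> a) <-> ((b -> c) -> (b -> (a | a))) = 5 <-> 5 = 5
(((b | (b | c)) | ~(c | a)) <-> (a <-> ~c)) | (((a | c) <-> a) <-> ((b -> c) -> (b -> (a | a)))) = 0 | 5 = 5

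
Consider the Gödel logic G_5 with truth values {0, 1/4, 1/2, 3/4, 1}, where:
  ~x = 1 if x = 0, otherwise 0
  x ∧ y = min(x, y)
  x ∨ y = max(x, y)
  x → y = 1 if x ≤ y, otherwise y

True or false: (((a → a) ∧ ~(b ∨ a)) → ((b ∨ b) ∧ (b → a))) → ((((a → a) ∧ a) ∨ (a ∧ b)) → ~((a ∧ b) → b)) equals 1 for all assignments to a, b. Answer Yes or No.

No

Counterexample: take a = 1/4, b = 0.
a → a = 1/4 → 1/4 = 1
b ∨ a = 0 ∨ 1/4 = 1/4
~(b ∨ a) = ~1/4 = 0
(a → a) ∧ ~(b ∨ a) = 1 ∧ 0 = 0
b ∨ b = 0 ∨ 0 = 0
b → a = 0 → 1/4 = 1
(b ∨ b) ∧ (b → a) = 0 ∧ 1 = 0
((a → a) ∧ ~(b ∨ a)) → ((b ∨ b) ∧ (b → a)) = 0 → 0 = 1
a → a = 1/4 → 1/4 = 1
(a → a) ∧ a = 1 ∧ 1/4 = 1/4
a ∧ b = 1/4 ∧ 0 = 0
((a → a) ∧ a) ∨ (a ∧ b) = 1/4 ∨ 0 = 1/4
a ∧ b = 1/4 ∧ 0 = 0
(a ∧ b) → b = 0 → 0 = 1
~((a ∧ b) → b) = ~1 = 0
(((a → a) ∧ a) ∨ (a ∧ b)) → ~((a ∧ b) → b) = 1/4 → 0 = 0
(((a → a) ∧ ~(b ∨ a)) → ((b ∨ b) ∧ (b → a))) → ((((a → a) ∧ a) ∨ (a ∧ b)) → ~((a ∧ b) → b)) = 1 → 0 = 0
This gives 0 ≠ 1.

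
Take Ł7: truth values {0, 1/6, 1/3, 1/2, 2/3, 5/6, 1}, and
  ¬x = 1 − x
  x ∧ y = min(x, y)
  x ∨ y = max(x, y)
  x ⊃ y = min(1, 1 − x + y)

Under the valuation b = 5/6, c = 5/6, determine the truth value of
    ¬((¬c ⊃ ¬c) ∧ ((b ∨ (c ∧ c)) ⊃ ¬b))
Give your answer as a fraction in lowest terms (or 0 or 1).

¬c = ¬5/6 = 1/6
¬c = ¬5/6 = 1/6
¬c ⊃ ¬c = 1/6 ⊃ 1/6 = 1
c ∧ c = 5/6 ∧ 5/6 = 5/6
b ∨ (c ∧ c) = 5/6 ∨ 5/6 = 5/6
¬b = ¬5/6 = 1/6
(b ∨ (c ∧ c)) ⊃ ¬b = 5/6 ⊃ 1/6 = 1/3
(¬c ⊃ ¬c) ∧ ((b ∨ (c ∧ c)) ⊃ ¬b) = 1 ∧ 1/3 = 1/3
¬((¬c ⊃ ¬c) ∧ ((b ∨ (c ∧ c)) ⊃ ¬b)) = ¬1/3 = 2/3

2/3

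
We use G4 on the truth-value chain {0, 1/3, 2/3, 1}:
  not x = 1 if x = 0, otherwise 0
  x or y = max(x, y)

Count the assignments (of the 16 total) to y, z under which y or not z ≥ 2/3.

y = 0, z = 0 ↦ 1  ≥
y = 0, z = 1/3 ↦ 0  <
y = 0, z = 2/3 ↦ 0  <
y = 0, z = 1 ↦ 0  <
y = 1/3, z = 0 ↦ 1  ≥
y = 1/3, z = 1/3 ↦ 1/3  <
y = 1/3, z = 2/3 ↦ 1/3  <
y = 1/3, z = 1 ↦ 1/3  <
y = 2/3, z = 0 ↦ 1  ≥
y = 2/3, z = 1/3 ↦ 2/3  ≥
y = 2/3, z = 2/3 ↦ 2/3  ≥
y = 2/3, z = 1 ↦ 2/3  ≥
y = 1, z = 0 ↦ 1  ≥
y = 1, z = 1/3 ↦ 1  ≥
y = 1, z = 2/3 ↦ 1  ≥
y = 1, z = 1 ↦ 1  ≥
So 10 of the 16 assignments meet the threshold.

10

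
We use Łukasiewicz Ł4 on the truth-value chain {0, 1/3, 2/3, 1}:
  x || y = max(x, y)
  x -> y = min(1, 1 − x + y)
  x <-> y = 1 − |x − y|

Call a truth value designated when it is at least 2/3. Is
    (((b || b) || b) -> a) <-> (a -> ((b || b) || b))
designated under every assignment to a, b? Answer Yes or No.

Counterexample: take a = 0, b = 2/3.
b || b = 2/3 || 2/3 = 2/3
(b || b) || b = 2/3 || 2/3 = 2/3
((b || b) || b) -> a = 2/3 -> 0 = 1/3
a -> ((b || b) || b) = 0 -> 2/3 = 1
(((b || b) || b) -> a) <-> (a -> ((b || b) || b)) = 1/3 <-> 1 = 1/3
This gives 1/3, which is below 2/3.

No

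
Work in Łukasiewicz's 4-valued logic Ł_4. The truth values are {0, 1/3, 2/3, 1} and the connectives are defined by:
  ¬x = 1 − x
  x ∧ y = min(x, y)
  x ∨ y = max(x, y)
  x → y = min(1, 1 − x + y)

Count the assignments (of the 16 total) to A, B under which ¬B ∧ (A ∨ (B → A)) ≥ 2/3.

8

A = 0, B = 0 ↦ 1  ≥
A = 0, B = 1/3 ↦ 2/3  ≥
A = 0, B = 2/3 ↦ 1/3  <
A = 0, B = 1 ↦ 0  <
A = 1/3, B = 0 ↦ 1  ≥
A = 1/3, B = 1/3 ↦ 2/3  ≥
A = 1/3, B = 2/3 ↦ 1/3  <
A = 1/3, B = 1 ↦ 0  <
A = 2/3, B = 0 ↦ 1  ≥
A = 2/3, B = 1/3 ↦ 2/3  ≥
A = 2/3, B = 2/3 ↦ 1/3  <
A = 2/3, B = 1 ↦ 0  <
A = 1, B = 0 ↦ 1  ≥
A = 1, B = 1/3 ↦ 2/3  ≥
A = 1, B = 2/3 ↦ 1/3  <
A = 1, B = 1 ↦ 0  <
So 8 of the 16 assignments meet the threshold.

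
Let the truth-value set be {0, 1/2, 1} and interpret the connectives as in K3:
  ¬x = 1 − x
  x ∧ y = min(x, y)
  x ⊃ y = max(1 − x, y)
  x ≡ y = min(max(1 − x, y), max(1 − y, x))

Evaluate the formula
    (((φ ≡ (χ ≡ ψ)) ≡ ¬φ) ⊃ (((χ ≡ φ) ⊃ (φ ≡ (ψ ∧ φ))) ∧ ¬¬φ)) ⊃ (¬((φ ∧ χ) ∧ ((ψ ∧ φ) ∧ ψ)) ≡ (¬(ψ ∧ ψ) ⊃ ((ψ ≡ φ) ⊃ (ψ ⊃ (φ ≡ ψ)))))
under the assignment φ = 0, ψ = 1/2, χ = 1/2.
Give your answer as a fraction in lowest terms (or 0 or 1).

1/2

χ ≡ ψ = 1/2 ≡ 1/2 = 1/2
φ ≡ (χ ≡ ψ) = 0 ≡ 1/2 = 1/2
¬φ = ¬0 = 1
(φ ≡ (χ ≡ ψ)) ≡ ¬φ = 1/2 ≡ 1 = 1/2
χ ≡ φ = 1/2 ≡ 0 = 1/2
ψ ∧ φ = 1/2 ∧ 0 = 0
φ ≡ (ψ ∧ φ) = 0 ≡ 0 = 1
(χ ≡ φ) ⊃ (φ ≡ (ψ ∧ φ)) = 1/2 ⊃ 1 = 1
¬φ = ¬0 = 1
¬¬φ = ¬1 = 0
((χ ≡ φ) ⊃ (φ ≡ (ψ ∧ φ))) ∧ ¬¬φ = 1 ∧ 0 = 0
((φ ≡ (χ ≡ ψ)) ≡ ¬φ) ⊃ (((χ ≡ φ) ⊃ (φ ≡ (ψ ∧ φ))) ∧ ¬¬φ) = 1/2 ⊃ 0 = 1/2
φ ∧ χ = 0 ∧ 1/2 = 0
ψ ∧ φ = 1/2 ∧ 0 = 0
(ψ ∧ φ) ∧ ψ = 0 ∧ 1/2 = 0
(φ ∧ χ) ∧ ((ψ ∧ φ) ∧ ψ) = 0 ∧ 0 = 0
¬((φ ∧ χ) ∧ ((ψ ∧ φ) ∧ ψ)) = ¬0 = 1
ψ ∧ ψ = 1/2 ∧ 1/2 = 1/2
¬(ψ ∧ ψ) = ¬1/2 = 1/2
ψ ≡ φ = 1/2 ≡ 0 = 1/2
φ ≡ ψ = 0 ≡ 1/2 = 1/2
ψ ⊃ (φ ≡ ψ) = 1/2 ⊃ 1/2 = 1/2
(ψ ≡ φ) ⊃ (ψ ⊃ (φ ≡ ψ)) = 1/2 ⊃ 1/2 = 1/2
¬(ψ ∧ ψ) ⊃ ((ψ ≡ φ) ⊃ (ψ ⊃ (φ ≡ ψ))) = 1/2 ⊃ 1/2 = 1/2
¬((φ ∧ χ) ∧ ((ψ ∧ φ) ∧ ψ)) ≡ (¬(ψ ∧ ψ) ⊃ ((ψ ≡ φ) ⊃ (ψ ⊃ (φ ≡ ψ)))) = 1 ≡ 1/2 = 1/2
(((φ ≡ (χ ≡ ψ)) ≡ ¬φ) ⊃ (((χ ≡ φ) ⊃ (φ ≡ (ψ ∧ φ))) ∧ ¬¬φ)) ⊃ (¬((φ ∧ χ) ∧ ((ψ ∧ φ) ∧ ψ)) ≡ (¬(ψ ∧ ψ) ⊃ ((ψ ≡ φ) ⊃ (ψ ⊃ (φ ≡ ψ))))) = 1/2 ⊃ 1/2 = 1/2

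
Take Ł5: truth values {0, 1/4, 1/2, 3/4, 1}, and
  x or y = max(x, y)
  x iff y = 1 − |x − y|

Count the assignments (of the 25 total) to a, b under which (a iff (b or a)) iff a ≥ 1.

9

value 1: 9 assignments (counts)
value 3/4: 7 assignments
value 1/2: 5 assignments
value 1/4: 3 assignments
value 0: 1 assignment
So 9 of the 25 assignments meet the threshold.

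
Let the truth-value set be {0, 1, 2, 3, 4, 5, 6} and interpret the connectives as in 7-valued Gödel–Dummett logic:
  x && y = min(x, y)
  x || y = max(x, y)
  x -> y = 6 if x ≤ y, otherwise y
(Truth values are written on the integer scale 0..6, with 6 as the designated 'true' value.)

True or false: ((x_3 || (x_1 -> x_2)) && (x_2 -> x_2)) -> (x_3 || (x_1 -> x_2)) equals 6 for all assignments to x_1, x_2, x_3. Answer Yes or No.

At x_1 = 4, x_2 = 1, x_3 = 0, for instance:
x_1 -> x_2 = 4 -> 1 = 1
x_3 || (x_1 -> x_2) = 0 || 1 = 1
x_2 -> x_2 = 1 -> 1 = 6
(x_3 || (x_1 -> x_2)) && (x_2 -> x_2) = 1 && 6 = 1
((x_3 || (x_1 -> x_2)) && (x_2 -> x_2)) -> (x_3 || (x_1 -> x_2)) = 1 -> 1 = 6
and checking the remaining 342 assignments likewise gives ≥ 6 in every case.

Yes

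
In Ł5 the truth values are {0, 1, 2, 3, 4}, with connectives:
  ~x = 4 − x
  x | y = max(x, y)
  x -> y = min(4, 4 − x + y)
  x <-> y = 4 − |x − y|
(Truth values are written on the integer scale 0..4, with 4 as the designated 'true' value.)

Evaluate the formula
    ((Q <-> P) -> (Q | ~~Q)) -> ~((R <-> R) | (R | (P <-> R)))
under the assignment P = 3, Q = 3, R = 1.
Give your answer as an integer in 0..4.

1

Q <-> P = 3 <-> 3 = 4
~Q = ~3 = 1
~~Q = ~1 = 3
Q | ~~Q = 3 | 3 = 3
(Q <-> P) -> (Q | ~~Q) = 4 -> 3 = 3
R <-> R = 1 <-> 1 = 4
P <-> R = 3 <-> 1 = 2
R | (P <-> R) = 1 | 2 = 2
(R <-> R) | (R | (P <-> R)) = 4 | 2 = 4
~((R <-> R) | (R | (P <-> R))) = ~4 = 0
((Q <-> P) -> (Q | ~~Q)) -> ~((R <-> R) | (R | (P <-> R))) = 3 -> 0 = 1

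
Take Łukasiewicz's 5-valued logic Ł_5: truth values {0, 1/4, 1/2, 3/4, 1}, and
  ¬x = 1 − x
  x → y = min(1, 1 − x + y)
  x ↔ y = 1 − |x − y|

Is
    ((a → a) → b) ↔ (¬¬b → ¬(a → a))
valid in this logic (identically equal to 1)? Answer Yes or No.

No

Counterexample: take a = 0, b = 0.
a → a = 0 → 0 = 1
(a → a) → b = 1 → 0 = 0
¬b = ¬0 = 1
¬¬b = ¬1 = 0
a → a = 0 → 0 = 1
¬(a → a) = ¬1 = 0
¬¬b → ¬(a → a) = 0 → 0 = 1
((a → a) → b) ↔ (¬¬b → ¬(a → a)) = 0 ↔ 1 = 0
This gives 0 ≠ 1.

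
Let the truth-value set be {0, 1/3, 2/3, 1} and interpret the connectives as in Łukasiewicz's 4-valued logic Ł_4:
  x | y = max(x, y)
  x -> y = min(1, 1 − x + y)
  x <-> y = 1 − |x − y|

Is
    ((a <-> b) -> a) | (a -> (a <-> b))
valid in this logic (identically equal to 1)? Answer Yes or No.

Yes

a = 0, b = 0 ↦ 1
a = 0, b = 1/3 ↦ 1
a = 0, b = 2/3 ↦ 1
a = 0, b = 1 ↦ 1
a = 1/3, b = 0 ↦ 1
a = 1/3, b = 1/3 ↦ 1
a = 1/3, b = 2/3 ↦ 1
a = 1/3, b = 1 ↦ 1
a = 2/3, b = 0 ↦ 1
a = 2/3, b = 1/3 ↦ 1
a = 2/3, b = 2/3 ↦ 1
a = 2/3, b = 1 ↦ 1
a = 1, b = 0 ↦ 1
a = 1, b = 1/3 ↦ 1
a = 1, b = 2/3 ↦ 1
a = 1, b = 1 ↦ 1
Every assignment gives a value ≥ 1.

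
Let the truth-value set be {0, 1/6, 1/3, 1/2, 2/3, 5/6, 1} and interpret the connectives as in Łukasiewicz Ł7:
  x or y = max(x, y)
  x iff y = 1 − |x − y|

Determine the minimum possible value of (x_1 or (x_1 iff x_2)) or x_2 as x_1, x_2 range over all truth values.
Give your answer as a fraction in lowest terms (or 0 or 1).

1/2

Take x_1 = 0, x_2 = 1/2:
x_1 iff x_2 = 0 iff 1/2 = 1/2
x_1 or (x_1 iff x_2) = 0 or 1/2 = 1/2
(x_1 or (x_1 iff x_2)) or x_2 = 1/2 or 1/2 = 1/2
No assignment yields a value below 1/2, so this is the minimum.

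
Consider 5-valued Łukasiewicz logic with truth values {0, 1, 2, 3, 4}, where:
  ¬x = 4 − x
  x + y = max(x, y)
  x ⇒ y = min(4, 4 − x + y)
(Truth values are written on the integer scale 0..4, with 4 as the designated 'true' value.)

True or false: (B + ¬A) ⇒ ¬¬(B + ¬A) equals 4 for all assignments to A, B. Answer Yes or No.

At A = 4, B = 2, for instance:
¬A = ¬4 = 0
B + ¬A = 2 + 0 = 2
¬(B + ¬A) = ¬2 = 2
¬¬(B + ¬A) = ¬2 = 2
(B + ¬A) ⇒ ¬¬(B + ¬A) = 2 ⇒ 2 = 4
and checking the remaining 24 assignments likewise gives ≥ 4 in every case.

Yes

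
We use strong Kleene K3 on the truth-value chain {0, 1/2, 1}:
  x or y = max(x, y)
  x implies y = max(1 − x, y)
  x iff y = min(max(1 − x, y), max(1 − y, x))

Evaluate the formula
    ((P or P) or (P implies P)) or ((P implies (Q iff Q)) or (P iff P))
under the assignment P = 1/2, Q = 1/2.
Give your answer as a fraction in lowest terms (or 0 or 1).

1/2

P or P = 1/2 or 1/2 = 1/2
P implies P = 1/2 implies 1/2 = 1/2
(P or P) or (P implies P) = 1/2 or 1/2 = 1/2
Q iff Q = 1/2 iff 1/2 = 1/2
P implies (Q iff Q) = 1/2 implies 1/2 = 1/2
P iff P = 1/2 iff 1/2 = 1/2
(P implies (Q iff Q)) or (P iff P) = 1/2 or 1/2 = 1/2
((P or P) or (P implies P)) or ((P implies (Q iff Q)) or (P iff P)) = 1/2 or 1/2 = 1/2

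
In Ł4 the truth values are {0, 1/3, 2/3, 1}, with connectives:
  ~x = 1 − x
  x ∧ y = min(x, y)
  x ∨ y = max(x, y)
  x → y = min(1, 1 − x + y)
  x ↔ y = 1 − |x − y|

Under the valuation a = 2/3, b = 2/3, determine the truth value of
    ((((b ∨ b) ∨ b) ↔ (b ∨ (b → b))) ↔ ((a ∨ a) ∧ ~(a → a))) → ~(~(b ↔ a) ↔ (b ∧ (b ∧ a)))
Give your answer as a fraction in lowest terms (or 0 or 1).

1

b ∨ b = 2/3 ∨ 2/3 = 2/3
(b ∨ b) ∨ b = 2/3 ∨ 2/3 = 2/3
b → b = 2/3 → 2/3 = 1
b ∨ (b → b) = 2/3 ∨ 1 = 1
((b ∨ b) ∨ b) ↔ (b ∨ (b → b)) = 2/3 ↔ 1 = 2/3
a ∨ a = 2/3 ∨ 2/3 = 2/3
a → a = 2/3 → 2/3 = 1
~(a → a) = ~1 = 0
(a ∨ a) ∧ ~(a → a) = 2/3 ∧ 0 = 0
(((b ∨ b) ∨ b) ↔ (b ∨ (b → b))) ↔ ((a ∨ a) ∧ ~(a → a)) = 2/3 ↔ 0 = 1/3
b ↔ a = 2/3 ↔ 2/3 = 1
~(b ↔ a) = ~1 = 0
b ∧ a = 2/3 ∧ 2/3 = 2/3
b ∧ (b ∧ a) = 2/3 ∧ 2/3 = 2/3
~(b ↔ a) ↔ (b ∧ (b ∧ a)) = 0 ↔ 2/3 = 1/3
~(~(b ↔ a) ↔ (b ∧ (b ∧ a))) = ~1/3 = 2/3
((((b ∨ b) ∨ b) ↔ (b ∨ (b → b))) ↔ ((a ∨ a) ∧ ~(a → a))) → ~(~(b ↔ a) ↔ (b ∧ (b ∧ a))) = 1/3 → 2/3 = 1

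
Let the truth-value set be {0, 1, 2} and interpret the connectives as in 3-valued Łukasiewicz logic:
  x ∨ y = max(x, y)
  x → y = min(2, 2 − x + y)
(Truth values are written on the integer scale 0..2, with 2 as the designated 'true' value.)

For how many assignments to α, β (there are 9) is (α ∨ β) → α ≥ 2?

6

α = 0, β = 0 ↦ 2  ≥
α = 0, β = 1 ↦ 1  <
α = 0, β = 2 ↦ 0  <
α = 1, β = 0 ↦ 2  ≥
α = 1, β = 1 ↦ 2  ≥
α = 1, β = 2 ↦ 1  <
α = 2, β = 0 ↦ 2  ≥
α = 2, β = 1 ↦ 2  ≥
α = 2, β = 2 ↦ 2  ≥
So 6 of the 9 assignments meet the threshold.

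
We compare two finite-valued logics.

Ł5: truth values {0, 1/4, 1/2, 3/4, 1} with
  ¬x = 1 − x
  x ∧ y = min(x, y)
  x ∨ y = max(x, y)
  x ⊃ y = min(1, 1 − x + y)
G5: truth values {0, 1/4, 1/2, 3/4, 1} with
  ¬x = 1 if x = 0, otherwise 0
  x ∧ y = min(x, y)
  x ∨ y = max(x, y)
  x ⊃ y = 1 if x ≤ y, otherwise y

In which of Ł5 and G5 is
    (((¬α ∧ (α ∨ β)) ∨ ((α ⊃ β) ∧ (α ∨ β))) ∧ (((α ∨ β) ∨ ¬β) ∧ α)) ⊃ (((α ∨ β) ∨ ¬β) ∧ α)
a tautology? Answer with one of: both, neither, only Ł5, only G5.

both

In Ł5: every assignment gives 1 — tautology.
In G5: every assignment gives 1 — tautology.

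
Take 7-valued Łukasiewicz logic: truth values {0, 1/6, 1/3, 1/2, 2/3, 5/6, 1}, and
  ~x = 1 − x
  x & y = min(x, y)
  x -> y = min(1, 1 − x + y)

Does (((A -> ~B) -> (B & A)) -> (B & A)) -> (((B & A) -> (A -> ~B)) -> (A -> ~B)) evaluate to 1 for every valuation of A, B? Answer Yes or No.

At A = 1/6, B = 1/2, for instance:
~B = ~1/2 = 1/2
A -> ~B = 1/6 -> 1/2 = 1
B & A = 1/2 & 1/6 = 1/6
(A -> ~B) -> (B & A) = 1 -> 1/6 = 1/6
((A -> ~B) -> (B & A)) -> (B & A) = 1/6 -> 1/6 = 1
(B & A) -> (A -> ~B) = 1/6 -> 1 = 1
((B & A) -> (A -> ~B)) -> (A -> ~B) = 1 -> 1 = 1
(((A -> ~B) -> (B & A)) -> (B & A)) -> (((B & A) -> (A -> ~B)) -> (A -> ~B)) = 1 -> 1 = 1
and checking the remaining 48 assignments likewise gives ≥ 1 in every case.

Yes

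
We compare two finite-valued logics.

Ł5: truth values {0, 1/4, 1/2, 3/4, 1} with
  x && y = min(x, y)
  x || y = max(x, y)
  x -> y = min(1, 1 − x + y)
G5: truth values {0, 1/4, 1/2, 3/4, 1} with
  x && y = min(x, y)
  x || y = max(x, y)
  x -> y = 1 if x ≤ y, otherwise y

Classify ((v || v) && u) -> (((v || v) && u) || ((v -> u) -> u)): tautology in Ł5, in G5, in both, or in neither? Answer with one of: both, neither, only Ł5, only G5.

In Ł5: every assignment gives 1 — tautology.
In G5: every assignment gives 1 — tautology.

both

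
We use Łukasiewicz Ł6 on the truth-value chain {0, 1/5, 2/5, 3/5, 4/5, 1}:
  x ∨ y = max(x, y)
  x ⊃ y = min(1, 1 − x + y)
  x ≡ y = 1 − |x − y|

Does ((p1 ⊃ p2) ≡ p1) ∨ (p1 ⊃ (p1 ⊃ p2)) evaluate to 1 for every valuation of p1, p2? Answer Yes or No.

No

Counterexample: take p1 = 3/5, p2 = 0.
p1 ⊃ p2 = 3/5 ⊃ 0 = 2/5
(p1 ⊃ p2) ≡ p1 = 2/5 ≡ 3/5 = 4/5
p1 ⊃ p2 = 3/5 ⊃ 0 = 2/5
p1 ⊃ (p1 ⊃ p2) = 3/5 ⊃ 2/5 = 4/5
((p1 ⊃ p2) ≡ p1) ∨ (p1 ⊃ (p1 ⊃ p2)) = 4/5 ∨ 4/5 = 4/5
This gives 4/5 ≠ 1.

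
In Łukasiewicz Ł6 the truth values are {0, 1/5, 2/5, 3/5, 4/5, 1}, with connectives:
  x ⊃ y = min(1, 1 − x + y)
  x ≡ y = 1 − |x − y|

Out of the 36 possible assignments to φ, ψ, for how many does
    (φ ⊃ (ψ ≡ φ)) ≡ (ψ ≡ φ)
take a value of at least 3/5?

value 1: 11 assignments (counts)
value 4/5: 12 assignments (counts)
value 3/5: 7 assignments (counts)
value 2/5: 3 assignments
value 1/5: 2 assignments
value 0: 1 assignment
So 30 of the 36 assignments meet the threshold.

30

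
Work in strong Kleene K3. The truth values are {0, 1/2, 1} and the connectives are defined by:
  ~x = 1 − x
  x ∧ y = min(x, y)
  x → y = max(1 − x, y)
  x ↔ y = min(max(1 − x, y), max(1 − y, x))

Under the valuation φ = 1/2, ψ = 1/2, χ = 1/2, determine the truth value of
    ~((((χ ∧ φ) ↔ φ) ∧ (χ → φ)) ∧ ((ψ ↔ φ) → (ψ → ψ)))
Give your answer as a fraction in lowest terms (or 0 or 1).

1/2

χ ∧ φ = 1/2 ∧ 1/2 = 1/2
(χ ∧ φ) ↔ φ = 1/2 ↔ 1/2 = 1/2
χ → φ = 1/2 → 1/2 = 1/2
((χ ∧ φ) ↔ φ) ∧ (χ → φ) = 1/2 ∧ 1/2 = 1/2
ψ ↔ φ = 1/2 ↔ 1/2 = 1/2
ψ → ψ = 1/2 → 1/2 = 1/2
(ψ ↔ φ) → (ψ → ψ) = 1/2 → 1/2 = 1/2
(((χ ∧ φ) ↔ φ) ∧ (χ → φ)) ∧ ((ψ ↔ φ) → (ψ → ψ)) = 1/2 ∧ 1/2 = 1/2
~((((χ ∧ φ) ↔ φ) ∧ (χ → φ)) ∧ ((ψ ↔ φ) → (ψ → ψ))) = ~1/2 = 1/2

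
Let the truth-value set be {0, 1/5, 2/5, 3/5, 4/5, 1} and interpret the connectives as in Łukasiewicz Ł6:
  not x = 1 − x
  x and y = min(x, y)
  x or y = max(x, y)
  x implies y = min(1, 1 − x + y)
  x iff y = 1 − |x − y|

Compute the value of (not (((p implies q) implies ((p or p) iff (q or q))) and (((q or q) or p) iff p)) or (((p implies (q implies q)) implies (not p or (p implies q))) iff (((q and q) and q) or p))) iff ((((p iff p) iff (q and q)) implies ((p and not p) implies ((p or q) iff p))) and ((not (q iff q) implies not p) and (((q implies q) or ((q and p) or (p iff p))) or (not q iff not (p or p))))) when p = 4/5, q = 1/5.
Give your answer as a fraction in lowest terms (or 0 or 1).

p implies q = 4/5 implies 1/5 = 2/5
p or p = 4/5 or 4/5 = 4/5
q or q = 1/5 or 1/5 = 1/5
(p or p) iff (q or q) = 4/5 iff 1/5 = 2/5
(p implies q) implies ((p or p) iff (q or q)) = 2/5 implies 2/5 = 1
q or q = 1/5 or 1/5 = 1/5
(q or q) or p = 1/5 or 4/5 = 4/5
((q or q) or p) iff p = 4/5 iff 4/5 = 1
((p implies q) implies ((p or p) iff (q or q))) and (((q or q) or p) iff p) = 1 and 1 = 1
not (((p implies q) implies ((p or p) iff (q or q))) and (((q or q) or p) iff p)) = not 1 = 0
q implies q = 1/5 implies 1/5 = 1
p implies (q implies q) = 4/5 implies 1 = 1
not p = not 4/5 = 1/5
p implies q = 4/5 implies 1/5 = 2/5
not p or (p implies q) = 1/5 or 2/5 = 2/5
(p implies (q implies q)) implies (not p or (p implies q)) = 1 implies 2/5 = 2/5
q and q = 1/5 and 1/5 = 1/5
(q and q) and q = 1/5 and 1/5 = 1/5
((q and q) and q) or p = 1/5 or 4/5 = 4/5
((p implies (q implies q)) implies (not p or (p implies q))) iff (((q and q) and q) or p) = 2/5 iff 4/5 = 3/5
not (((p implies q) implies ((p or p) iff (q or q))) and (((q or q) or p) iff p)) or (((p implies (q implies q)) implies (not p or (p implies q))) iff (((q and q) and q) or p)) = 0 or 3/5 = 3/5
p iff p = 4/5 iff 4/5 = 1
q and q = 1/5 and 1/5 = 1/5
(p iff p) iff (q and q) = 1 iff 1/5 = 1/5
not p = not 4/5 = 1/5
p and not p = 4/5 and 1/5 = 1/5
p or q = 4/5 or 1/5 = 4/5
(p or q) iff p = 4/5 iff 4/5 = 1
(p and not p) implies ((p or q) iff p) = 1/5 implies 1 = 1
((p iff p) iff (q and q)) implies ((p and not p) implies ((p or q) iff p)) = 1/5 implies 1 = 1
q iff q = 1/5 iff 1/5 = 1
not (q iff q) = not 1 = 0
not p = not 4/5 = 1/5
not (q iff q) implies not p = 0 implies 1/5 = 1
q implies q = 1/5 implies 1/5 = 1
q and p = 1/5 and 4/5 = 1/5
p iff p = 4/5 iff 4/5 = 1
(q and p) or (p iff p) = 1/5 or 1 = 1
(q implies q) or ((q and p) or (p iff p)) = 1 or 1 = 1
not q = not 1/5 = 4/5
p or p = 4/5 or 4/5 = 4/5
not (p or p) = not 4/5 = 1/5
not q iff not (p or p) = 4/5 iff 1/5 = 2/5
((q implies q) or ((q and p) or (p iff p))) or (not q iff not (p or p)) = 1 or 2/5 = 1
(not (q iff q) implies not p) and (((q implies q) or ((q and p) or (p iff p))) or (not q iff not (p or p))) = 1 and 1 = 1
(((p iff p) iff (q and q)) implies ((p and not p) implies ((p or q) iff p))) and ((not (q iff q) implies not p) and (((q implies q) or ((q and p) or (p iff p))) or (not q iff not (p or p)))) = 1 and 1 = 1
(not (((p implies q) implies ((p or p) iff (q or q))) and (((q or q) or p) iff p)) or (((p implies (q implies q)) implies (not p or (p implies q))) iff (((q and q) and q) or p))) iff ((((p iff p) iff (q and q)) implies ((p and not p) implies ((p or q) iff p))) and ((not (q iff q) implies not p) and (((q implies q) or ((q and p) or (p iff p))) or (not q iff not (p or p))))) = 3/5 iff 1 = 3/5

3/5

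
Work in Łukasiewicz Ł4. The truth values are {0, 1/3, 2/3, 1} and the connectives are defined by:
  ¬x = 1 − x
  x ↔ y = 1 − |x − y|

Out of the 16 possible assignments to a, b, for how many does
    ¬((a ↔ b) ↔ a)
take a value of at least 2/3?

5

a = 0, b = 0 ↦ 1  ≥
a = 0, b = 1/3 ↦ 2/3  ≥
a = 0, b = 2/3 ↦ 1/3  <
a = 0, b = 1 ↦ 0  <
a = 1/3, b = 0 ↦ 1/3  <
a = 1/3, b = 1/3 ↦ 2/3  ≥
a = 1/3, b = 2/3 ↦ 1/3  <
a = 1/3, b = 1 ↦ 0  <
a = 2/3, b = 0 ↦ 1/3  <
a = 2/3, b = 1/3 ↦ 0  <
a = 2/3, b = 2/3 ↦ 1/3  <
a = 2/3, b = 1 ↦ 0  <
a = 1, b = 0 ↦ 1  ≥
a = 1, b = 1/3 ↦ 2/3  ≥
a = 1, b = 2/3 ↦ 1/3  <
a = 1, b = 1 ↦ 0  <
So 5 of the 16 assignments meet the threshold.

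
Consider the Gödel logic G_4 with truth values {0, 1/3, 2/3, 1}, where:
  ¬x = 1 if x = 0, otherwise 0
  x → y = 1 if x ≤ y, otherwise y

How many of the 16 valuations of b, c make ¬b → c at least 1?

13

b = 0, c = 0 ↦ 0  <
b = 0, c = 1/3 ↦ 1/3  <
b = 0, c = 2/3 ↦ 2/3  <
b = 0, c = 1 ↦ 1  ≥
b = 1/3, c = 0 ↦ 1  ≥
b = 1/3, c = 1/3 ↦ 1  ≥
b = 1/3, c = 2/3 ↦ 1  ≥
b = 1/3, c = 1 ↦ 1  ≥
b = 2/3, c = 0 ↦ 1  ≥
b = 2/3, c = 1/3 ↦ 1  ≥
b = 2/3, c = 2/3 ↦ 1  ≥
b = 2/3, c = 1 ↦ 1  ≥
b = 1, c = 0 ↦ 1  ≥
b = 1, c = 1/3 ↦ 1  ≥
b = 1, c = 2/3 ↦ 1  ≥
b = 1, c = 1 ↦ 1  ≥
So 13 of the 16 assignments meet the threshold.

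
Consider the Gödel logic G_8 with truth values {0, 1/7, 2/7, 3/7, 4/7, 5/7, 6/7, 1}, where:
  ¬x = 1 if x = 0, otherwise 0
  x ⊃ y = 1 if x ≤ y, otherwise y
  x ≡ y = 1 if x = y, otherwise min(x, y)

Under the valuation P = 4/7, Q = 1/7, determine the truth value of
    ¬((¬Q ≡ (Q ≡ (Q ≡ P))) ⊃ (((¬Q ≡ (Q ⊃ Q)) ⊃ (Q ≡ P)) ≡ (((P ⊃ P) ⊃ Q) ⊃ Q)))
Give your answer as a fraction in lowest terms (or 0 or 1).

¬Q = ¬1/7 = 0
Q ≡ P = 1/7 ≡ 4/7 = 1/7
Q ≡ (Q ≡ P) = 1/7 ≡ 1/7 = 1
¬Q ≡ (Q ≡ (Q ≡ P)) = 0 ≡ 1 = 0
¬Q = ¬1/7 = 0
Q ⊃ Q = 1/7 ⊃ 1/7 = 1
¬Q ≡ (Q ⊃ Q) = 0 ≡ 1 = 0
Q ≡ P = 1/7 ≡ 4/7 = 1/7
(¬Q ≡ (Q ⊃ Q)) ⊃ (Q ≡ P) = 0 ⊃ 1/7 = 1
P ⊃ P = 4/7 ⊃ 4/7 = 1
(P ⊃ P) ⊃ Q = 1 ⊃ 1/7 = 1/7
((P ⊃ P) ⊃ Q) ⊃ Q = 1/7 ⊃ 1/7 = 1
((¬Q ≡ (Q ⊃ Q)) ⊃ (Q ≡ P)) ≡ (((P ⊃ P) ⊃ Q) ⊃ Q) = 1 ≡ 1 = 1
(¬Q ≡ (Q ≡ (Q ≡ P))) ⊃ (((¬Q ≡ (Q ⊃ Q)) ⊃ (Q ≡ P)) ≡ (((P ⊃ P) ⊃ Q) ⊃ Q)) = 0 ⊃ 1 = 1
¬((¬Q ≡ (Q ≡ (Q ≡ P))) ⊃ (((¬Q ≡ (Q ⊃ Q)) ⊃ (Q ≡ P)) ≡ (((P ⊃ P) ⊃ Q) ⊃ Q))) = ¬1 = 0

0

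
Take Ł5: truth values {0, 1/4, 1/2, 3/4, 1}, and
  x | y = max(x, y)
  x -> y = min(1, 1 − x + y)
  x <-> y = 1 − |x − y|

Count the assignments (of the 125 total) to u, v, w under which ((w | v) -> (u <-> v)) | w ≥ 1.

value 1: 90 assignments (counts)
value 3/4: 22 assignments
value 1/2: 9 assignments
value 1/4: 3 assignments
value 0: 1 assignment
So 90 of the 125 assignments meet the threshold.

90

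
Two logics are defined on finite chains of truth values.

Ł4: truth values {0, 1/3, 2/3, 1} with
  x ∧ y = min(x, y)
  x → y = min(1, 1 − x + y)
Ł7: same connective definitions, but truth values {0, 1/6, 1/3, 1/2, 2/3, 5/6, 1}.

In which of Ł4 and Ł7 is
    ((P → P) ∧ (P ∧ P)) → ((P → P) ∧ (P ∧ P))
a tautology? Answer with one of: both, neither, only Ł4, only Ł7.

In Ł4: every assignment gives 1 — tautology.
In Ł7: every assignment gives 1 — tautology.

both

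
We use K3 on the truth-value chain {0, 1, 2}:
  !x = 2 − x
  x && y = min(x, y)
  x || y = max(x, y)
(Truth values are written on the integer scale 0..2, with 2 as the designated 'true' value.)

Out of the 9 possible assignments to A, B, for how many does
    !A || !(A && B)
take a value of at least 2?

A = 0, B = 0 ↦ 2  ≥
A = 0, B = 1 ↦ 2  ≥
A = 0, B = 2 ↦ 2  ≥
A = 1, B = 0 ↦ 2  ≥
A = 1, B = 1 ↦ 1  <
A = 1, B = 2 ↦ 1  <
A = 2, B = 0 ↦ 2  ≥
A = 2, B = 1 ↦ 1  <
A = 2, B = 2 ↦ 0  <
So 5 of the 9 assignments meet the threshold.

5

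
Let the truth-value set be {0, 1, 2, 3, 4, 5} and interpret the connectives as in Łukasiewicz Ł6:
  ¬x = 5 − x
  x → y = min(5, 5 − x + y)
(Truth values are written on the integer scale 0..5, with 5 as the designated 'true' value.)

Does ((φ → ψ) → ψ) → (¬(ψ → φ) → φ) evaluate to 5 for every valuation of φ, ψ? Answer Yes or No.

No

Counterexample: take φ = 0, ψ = 3.
φ → ψ = 0 → 3 = 5
(φ → ψ) → ψ = 5 → 3 = 3
ψ → φ = 3 → 0 = 2
¬(ψ → φ) = ¬2 = 3
¬(ψ → φ) → φ = 3 → 0 = 2
((φ → ψ) → ψ) → (¬(ψ → φ) → φ) = 3 → 2 = 4
This gives 4 ≠ 5.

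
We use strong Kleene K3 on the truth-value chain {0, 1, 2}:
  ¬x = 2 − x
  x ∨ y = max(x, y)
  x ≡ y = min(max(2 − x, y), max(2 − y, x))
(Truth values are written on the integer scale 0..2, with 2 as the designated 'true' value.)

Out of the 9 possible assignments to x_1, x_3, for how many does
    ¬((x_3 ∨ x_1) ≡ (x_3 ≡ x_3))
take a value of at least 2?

1

x_1 = 0, x_3 = 0 ↦ 2  ≥
x_1 = 0, x_3 = 1 ↦ 1  <
x_1 = 0, x_3 = 2 ↦ 0  <
x_1 = 1, x_3 = 0 ↦ 1  <
x_1 = 1, x_3 = 1 ↦ 1  <
x_1 = 1, x_3 = 2 ↦ 0  <
x_1 = 2, x_3 = 0 ↦ 0  <
x_1 = 2, x_3 = 1 ↦ 1  <
x_1 = 2, x_3 = 2 ↦ 0  <
So 1 of the 9 assignments meets the threshold.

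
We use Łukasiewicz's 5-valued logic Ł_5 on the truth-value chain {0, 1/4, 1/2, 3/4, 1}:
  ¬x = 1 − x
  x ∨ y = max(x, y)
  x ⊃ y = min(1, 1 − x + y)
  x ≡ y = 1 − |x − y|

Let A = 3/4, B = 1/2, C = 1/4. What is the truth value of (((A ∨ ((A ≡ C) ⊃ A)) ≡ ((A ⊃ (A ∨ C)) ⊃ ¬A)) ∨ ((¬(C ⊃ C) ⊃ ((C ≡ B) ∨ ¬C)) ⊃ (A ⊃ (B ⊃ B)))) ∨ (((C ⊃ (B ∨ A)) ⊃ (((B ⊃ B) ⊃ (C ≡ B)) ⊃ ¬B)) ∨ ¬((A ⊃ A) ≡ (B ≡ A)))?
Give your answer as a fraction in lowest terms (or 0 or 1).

1

A ≡ C = 3/4 ≡ 1/4 = 1/2
(A ≡ C) ⊃ A = 1/2 ⊃ 3/4 = 1
A ∨ ((A ≡ C) ⊃ A) = 3/4 ∨ 1 = 1
A ∨ C = 3/4 ∨ 1/4 = 3/4
A ⊃ (A ∨ C) = 3/4 ⊃ 3/4 = 1
¬A = ¬3/4 = 1/4
(A ⊃ (A ∨ C)) ⊃ ¬A = 1 ⊃ 1/4 = 1/4
(A ∨ ((A ≡ C) ⊃ A)) ≡ ((A ⊃ (A ∨ C)) ⊃ ¬A) = 1 ≡ 1/4 = 1/4
C ⊃ C = 1/4 ⊃ 1/4 = 1
¬(C ⊃ C) = ¬1 = 0
C ≡ B = 1/4 ≡ 1/2 = 3/4
¬C = ¬1/4 = 3/4
(C ≡ B) ∨ ¬C = 3/4 ∨ 3/4 = 3/4
¬(C ⊃ C) ⊃ ((C ≡ B) ∨ ¬C) = 0 ⊃ 3/4 = 1
B ⊃ B = 1/2 ⊃ 1/2 = 1
A ⊃ (B ⊃ B) = 3/4 ⊃ 1 = 1
(¬(C ⊃ C) ⊃ ((C ≡ B) ∨ ¬C)) ⊃ (A ⊃ (B ⊃ B)) = 1 ⊃ 1 = 1
((A ∨ ((A ≡ C) ⊃ A)) ≡ ((A ⊃ (A ∨ C)) ⊃ ¬A)) ∨ ((¬(C ⊃ C) ⊃ ((C ≡ B) ∨ ¬C)) ⊃ (A ⊃ (B ⊃ B))) = 1/4 ∨ 1 = 1
B ∨ A = 1/2 ∨ 3/4 = 3/4
C ⊃ (B ∨ A) = 1/4 ⊃ 3/4 = 1
B ⊃ B = 1/2 ⊃ 1/2 = 1
C ≡ B = 1/4 ≡ 1/2 = 3/4
(B ⊃ B) ⊃ (C ≡ B) = 1 ⊃ 3/4 = 3/4
¬B = ¬1/2 = 1/2
((B ⊃ B) ⊃ (C ≡ B)) ⊃ ¬B = 3/4 ⊃ 1/2 = 3/4
(C ⊃ (B ∨ A)) ⊃ (((B ⊃ B) ⊃ (C ≡ B)) ⊃ ¬B) = 1 ⊃ 3/4 = 3/4
A ⊃ A = 3/4 ⊃ 3/4 = 1
B ≡ A = 1/2 ≡ 3/4 = 3/4
(A ⊃ A) ≡ (B ≡ A) = 1 ≡ 3/4 = 3/4
¬((A ⊃ A) ≡ (B ≡ A)) = ¬3/4 = 1/4
((C ⊃ (B ∨ A)) ⊃ (((B ⊃ B) ⊃ (C ≡ B)) ⊃ ¬B)) ∨ ¬((A ⊃ A) ≡ (B ≡ A)) = 3/4 ∨ 1/4 = 3/4
(((A ∨ ((A ≡ C) ⊃ A)) ≡ ((A ⊃ (A ∨ C)) ⊃ ¬A)) ∨ ((¬(C ⊃ C) ⊃ ((C ≡ B) ∨ ¬C)) ⊃ (A ⊃ (B ⊃ B)))) ∨ (((C ⊃ (B ∨ A)) ⊃ (((B ⊃ B) ⊃ (C ≡ B)) ⊃ ¬B)) ∨ ¬((A ⊃ A) ≡ (B ≡ A))) = 1 ∨ 3/4 = 1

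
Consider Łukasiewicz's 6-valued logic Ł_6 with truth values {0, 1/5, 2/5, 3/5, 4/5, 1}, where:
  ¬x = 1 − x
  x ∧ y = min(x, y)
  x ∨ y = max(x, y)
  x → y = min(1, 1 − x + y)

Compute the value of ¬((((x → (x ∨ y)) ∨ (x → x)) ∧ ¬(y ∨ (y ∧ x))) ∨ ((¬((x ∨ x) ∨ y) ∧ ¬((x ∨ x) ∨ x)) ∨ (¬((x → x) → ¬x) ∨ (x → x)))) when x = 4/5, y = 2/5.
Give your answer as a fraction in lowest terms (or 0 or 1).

x ∨ y = 4/5 ∨ 2/5 = 4/5
x → (x ∨ y) = 4/5 → 4/5 = 1
x → x = 4/5 → 4/5 = 1
(x → (x ∨ y)) ∨ (x → x) = 1 ∨ 1 = 1
y ∧ x = 2/5 ∧ 4/5 = 2/5
y ∨ (y ∧ x) = 2/5 ∨ 2/5 = 2/5
¬(y ∨ (y ∧ x)) = ¬2/5 = 3/5
((x → (x ∨ y)) ∨ (x → x)) ∧ ¬(y ∨ (y ∧ x)) = 1 ∧ 3/5 = 3/5
x ∨ x = 4/5 ∨ 4/5 = 4/5
(x ∨ x) ∨ y = 4/5 ∨ 2/5 = 4/5
¬((x ∨ x) ∨ y) = ¬4/5 = 1/5
x ∨ x = 4/5 ∨ 4/5 = 4/5
(x ∨ x) ∨ x = 4/5 ∨ 4/5 = 4/5
¬((x ∨ x) ∨ x) = ¬4/5 = 1/5
¬((x ∨ x) ∨ y) ∧ ¬((x ∨ x) ∨ x) = 1/5 ∧ 1/5 = 1/5
x → x = 4/5 → 4/5 = 1
¬x = ¬4/5 = 1/5
(x → x) → ¬x = 1 → 1/5 = 1/5
¬((x → x) → ¬x) = ¬1/5 = 4/5
x → x = 4/5 → 4/5 = 1
¬((x → x) → ¬x) ∨ (x → x) = 4/5 ∨ 1 = 1
(¬((x ∨ x) ∨ y) ∧ ¬((x ∨ x) ∨ x)) ∨ (¬((x → x) → ¬x) ∨ (x → x)) = 1/5 ∨ 1 = 1
(((x → (x ∨ y)) ∨ (x → x)) ∧ ¬(y ∨ (y ∧ x))) ∨ ((¬((x ∨ x) ∨ y) ∧ ¬((x ∨ x) ∨ x)) ∨ (¬((x → x) → ¬x) ∨ (x → x))) = 3/5 ∨ 1 = 1
¬((((x → (x ∨ y)) ∨ (x → x)) ∧ ¬(y ∨ (y ∧ x))) ∨ ((¬((x ∨ x) ∨ y) ∧ ¬((x ∨ x) ∨ x)) ∨ (¬((x → x) → ¬x) ∨ (x → x)))) = ¬1 = 0

0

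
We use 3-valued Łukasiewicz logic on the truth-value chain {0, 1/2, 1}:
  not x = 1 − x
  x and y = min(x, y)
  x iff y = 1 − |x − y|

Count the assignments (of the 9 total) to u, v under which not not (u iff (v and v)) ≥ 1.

3

u = 0, v = 0 ↦ 1  ≥
u = 0, v = 1/2 ↦ 1/2  <
u = 0, v = 1 ↦ 0  <
u = 1/2, v = 0 ↦ 1/2  <
u = 1/2, v = 1/2 ↦ 1  ≥
u = 1/2, v = 1 ↦ 1/2  <
u = 1, v = 0 ↦ 0  <
u = 1, v = 1/2 ↦ 1/2  <
u = 1, v = 1 ↦ 1  ≥
So 3 of the 9 assignments meet the threshold.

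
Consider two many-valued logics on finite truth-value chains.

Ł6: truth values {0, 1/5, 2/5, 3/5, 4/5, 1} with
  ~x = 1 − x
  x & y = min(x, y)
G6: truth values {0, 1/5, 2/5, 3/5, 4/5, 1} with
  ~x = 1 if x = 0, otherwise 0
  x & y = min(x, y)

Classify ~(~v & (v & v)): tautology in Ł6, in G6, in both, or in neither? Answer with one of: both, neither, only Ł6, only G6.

only G6

In Ł6: at v = 1/5 the value is 4/5 — not a tautology.
In G6: every assignment gives 1 — tautology.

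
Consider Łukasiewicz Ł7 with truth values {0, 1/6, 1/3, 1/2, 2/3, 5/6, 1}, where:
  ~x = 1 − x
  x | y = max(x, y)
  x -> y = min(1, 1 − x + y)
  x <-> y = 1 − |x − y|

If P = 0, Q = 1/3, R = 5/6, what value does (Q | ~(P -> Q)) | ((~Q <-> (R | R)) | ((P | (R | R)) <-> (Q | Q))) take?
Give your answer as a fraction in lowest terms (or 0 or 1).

P -> Q = 0 -> 1/3 = 1
~(P -> Q) = ~1 = 0
Q | ~(P -> Q) = 1/3 | 0 = 1/3
~Q = ~1/3 = 2/3
R | R = 5/6 | 5/6 = 5/6
~Q <-> (R | R) = 2/3 <-> 5/6 = 5/6
R | R = 5/6 | 5/6 = 5/6
P | (R | R) = 0 | 5/6 = 5/6
Q | Q = 1/3 | 1/3 = 1/3
(P | (R | R)) <-> (Q | Q) = 5/6 <-> 1/3 = 1/2
(~Q <-> (R | R)) | ((P | (R | R)) <-> (Q | Q)) = 5/6 | 1/2 = 5/6
(Q | ~(P -> Q)) | ((~Q <-> (R | R)) | ((P | (R | R)) <-> (Q | Q))) = 1/3 | 5/6 = 5/6

5/6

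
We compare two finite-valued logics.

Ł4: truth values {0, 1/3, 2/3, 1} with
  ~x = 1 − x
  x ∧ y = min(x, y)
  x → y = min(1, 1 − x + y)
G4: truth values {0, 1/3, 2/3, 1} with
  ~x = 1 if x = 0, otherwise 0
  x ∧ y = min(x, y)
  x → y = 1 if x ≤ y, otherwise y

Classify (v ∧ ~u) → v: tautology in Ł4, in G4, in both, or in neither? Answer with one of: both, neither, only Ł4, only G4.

In Ł4: every assignment gives 1 — tautology.
In G4: every assignment gives 1 — tautology.

both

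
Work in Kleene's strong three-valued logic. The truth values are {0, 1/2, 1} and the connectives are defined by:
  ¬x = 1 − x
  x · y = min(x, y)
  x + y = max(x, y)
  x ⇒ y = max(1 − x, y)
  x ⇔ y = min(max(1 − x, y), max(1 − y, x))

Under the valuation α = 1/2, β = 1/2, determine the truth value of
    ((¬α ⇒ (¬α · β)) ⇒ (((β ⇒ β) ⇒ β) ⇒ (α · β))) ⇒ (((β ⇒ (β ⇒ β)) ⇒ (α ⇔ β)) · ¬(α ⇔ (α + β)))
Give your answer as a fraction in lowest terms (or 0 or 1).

¬α = ¬1/2 = 1/2
¬α = ¬1/2 = 1/2
¬α · β = 1/2 · 1/2 = 1/2
¬α ⇒ (¬α · β) = 1/2 ⇒ 1/2 = 1/2
β ⇒ β = 1/2 ⇒ 1/2 = 1/2
(β ⇒ β) ⇒ β = 1/2 ⇒ 1/2 = 1/2
α · β = 1/2 · 1/2 = 1/2
((β ⇒ β) ⇒ β) ⇒ (α · β) = 1/2 ⇒ 1/2 = 1/2
(¬α ⇒ (¬α · β)) ⇒ (((β ⇒ β) ⇒ β) ⇒ (α · β)) = 1/2 ⇒ 1/2 = 1/2
β ⇒ β = 1/2 ⇒ 1/2 = 1/2
β ⇒ (β ⇒ β) = 1/2 ⇒ 1/2 = 1/2
α ⇔ β = 1/2 ⇔ 1/2 = 1/2
(β ⇒ (β ⇒ β)) ⇒ (α ⇔ β) = 1/2 ⇒ 1/2 = 1/2
α + β = 1/2 + 1/2 = 1/2
α ⇔ (α + β) = 1/2 ⇔ 1/2 = 1/2
¬(α ⇔ (α + β)) = ¬1/2 = 1/2
((β ⇒ (β ⇒ β)) ⇒ (α ⇔ β)) · ¬(α ⇔ (α + β)) = 1/2 · 1/2 = 1/2
((¬α ⇒ (¬α · β)) ⇒ (((β ⇒ β) ⇒ β) ⇒ (α · β))) ⇒ (((β ⇒ (β ⇒ β)) ⇒ (α ⇔ β)) · ¬(α ⇔ (α + β))) = 1/2 ⇒ 1/2 = 1/2

1/2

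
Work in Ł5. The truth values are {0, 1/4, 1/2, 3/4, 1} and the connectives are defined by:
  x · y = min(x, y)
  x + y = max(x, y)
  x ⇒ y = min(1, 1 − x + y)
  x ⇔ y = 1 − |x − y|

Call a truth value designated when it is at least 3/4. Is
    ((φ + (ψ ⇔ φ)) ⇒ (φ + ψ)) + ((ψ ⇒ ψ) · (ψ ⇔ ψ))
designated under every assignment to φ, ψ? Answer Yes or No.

Yes

At φ = 0, ψ = 1/4, for instance:
ψ ⇔ φ = 1/4 ⇔ 0 = 3/4
φ + (ψ ⇔ φ) = 0 + 3/4 = 3/4
φ + ψ = 0 + 1/4 = 1/4
(φ + (ψ ⇔ φ)) ⇒ (φ + ψ) = 3/4 ⇒ 1/4 = 1/2
ψ ⇒ ψ = 1/4 ⇒ 1/4 = 1
ψ ⇔ ψ = 1/4 ⇔ 1/4 = 1
(ψ ⇒ ψ) · (ψ ⇔ ψ) = 1 · 1 = 1
((φ + (ψ ⇔ φ)) ⇒ (φ + ψ)) + ((ψ ⇒ ψ) · (ψ ⇔ ψ)) = 1/2 + 1 = 1
and checking the remaining 24 assignments likewise gives ≥ 3/4 in every case.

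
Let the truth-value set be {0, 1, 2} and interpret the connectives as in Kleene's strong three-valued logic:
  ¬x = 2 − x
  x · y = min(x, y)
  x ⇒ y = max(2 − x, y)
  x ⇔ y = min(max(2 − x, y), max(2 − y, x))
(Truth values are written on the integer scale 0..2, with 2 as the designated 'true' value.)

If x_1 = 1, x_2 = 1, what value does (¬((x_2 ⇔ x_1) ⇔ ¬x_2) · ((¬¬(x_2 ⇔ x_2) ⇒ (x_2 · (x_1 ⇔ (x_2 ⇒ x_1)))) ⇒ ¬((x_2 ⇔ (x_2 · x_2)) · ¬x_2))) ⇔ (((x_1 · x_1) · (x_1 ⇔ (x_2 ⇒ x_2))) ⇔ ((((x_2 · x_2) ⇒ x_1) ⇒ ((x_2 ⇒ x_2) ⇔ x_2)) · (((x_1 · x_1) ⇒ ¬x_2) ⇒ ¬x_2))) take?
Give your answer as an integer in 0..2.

1

x_2 ⇔ x_1 = 1 ⇔ 1 = 1
¬x_2 = ¬1 = 1
(x_2 ⇔ x_1) ⇔ ¬x_2 = 1 ⇔ 1 = 1
¬((x_2 ⇔ x_1) ⇔ ¬x_2) = ¬1 = 1
x_2 ⇔ x_2 = 1 ⇔ 1 = 1
¬(x_2 ⇔ x_2) = ¬1 = 1
¬¬(x_2 ⇔ x_2) = ¬1 = 1
x_2 ⇒ x_1 = 1 ⇒ 1 = 1
x_1 ⇔ (x_2 ⇒ x_1) = 1 ⇔ 1 = 1
x_2 · (x_1 ⇔ (x_2 ⇒ x_1)) = 1 · 1 = 1
¬¬(x_2 ⇔ x_2) ⇒ (x_2 · (x_1 ⇔ (x_2 ⇒ x_1))) = 1 ⇒ 1 = 1
x_2 · x_2 = 1 · 1 = 1
x_2 ⇔ (x_2 · x_2) = 1 ⇔ 1 = 1
¬x_2 = ¬1 = 1
(x_2 ⇔ (x_2 · x_2)) · ¬x_2 = 1 · 1 = 1
¬((x_2 ⇔ (x_2 · x_2)) · ¬x_2) = ¬1 = 1
(¬¬(x_2 ⇔ x_2) ⇒ (x_2 · (x_1 ⇔ (x_2 ⇒ x_1)))) ⇒ ¬((x_2 ⇔ (x_2 · x_2)) · ¬x_2) = 1 ⇒ 1 = 1
¬((x_2 ⇔ x_1) ⇔ ¬x_2) · ((¬¬(x_2 ⇔ x_2) ⇒ (x_2 · (x_1 ⇔ (x_2 ⇒ x_1)))) ⇒ ¬((x_2 ⇔ (x_2 · x_2)) · ¬x_2)) = 1 · 1 = 1
x_1 · x_1 = 1 · 1 = 1
x_2 ⇒ x_2 = 1 ⇒ 1 = 1
x_1 ⇔ (x_2 ⇒ x_2) = 1 ⇔ 1 = 1
(x_1 · x_1) · (x_1 ⇔ (x_2 ⇒ x_2)) = 1 · 1 = 1
x_2 · x_2 = 1 · 1 = 1
(x_2 · x_2) ⇒ x_1 = 1 ⇒ 1 = 1
x_2 ⇒ x_2 = 1 ⇒ 1 = 1
(x_2 ⇒ x_2) ⇔ x_2 = 1 ⇔ 1 = 1
((x_2 · x_2) ⇒ x_1) ⇒ ((x_2 ⇒ x_2) ⇔ x_2) = 1 ⇒ 1 = 1
x_1 · x_1 = 1 · 1 = 1
¬x_2 = ¬1 = 1
(x_1 · x_1) ⇒ ¬x_2 = 1 ⇒ 1 = 1
¬x_2 = ¬1 = 1
((x_1 · x_1) ⇒ ¬x_2) ⇒ ¬x_2 = 1 ⇒ 1 = 1
(((x_2 · x_2) ⇒ x_1) ⇒ ((x_2 ⇒ x_2) ⇔ x_2)) · (((x_1 · x_1) ⇒ ¬x_2) ⇒ ¬x_2) = 1 · 1 = 1
((x_1 · x_1) · (x_1 ⇔ (x_2 ⇒ x_2))) ⇔ ((((x_2 · x_2) ⇒ x_1) ⇒ ((x_2 ⇒ x_2) ⇔ x_2)) · (((x_1 · x_1) ⇒ ¬x_2) ⇒ ¬x_2)) = 1 ⇔ 1 = 1
(¬((x_2 ⇔ x_1) ⇔ ¬x_2) · ((¬¬(x_2 ⇔ x_2) ⇒ (x_2 · (x_1 ⇔ (x_2 ⇒ x_1)))) ⇒ ¬((x_2 ⇔ (x_2 · x_2)) · ¬x_2))) ⇔ (((x_1 · x_1) · (x_1 ⇔ (x_2 ⇒ x_2))) ⇔ ((((x_2 · x_2) ⇒ x_1) ⇒ ((x_2 ⇒ x_2) ⇔ x_2)) · (((x_1 · x_1) ⇒ ¬x_2) ⇒ ¬x_2))) = 1 ⇔ 1 = 1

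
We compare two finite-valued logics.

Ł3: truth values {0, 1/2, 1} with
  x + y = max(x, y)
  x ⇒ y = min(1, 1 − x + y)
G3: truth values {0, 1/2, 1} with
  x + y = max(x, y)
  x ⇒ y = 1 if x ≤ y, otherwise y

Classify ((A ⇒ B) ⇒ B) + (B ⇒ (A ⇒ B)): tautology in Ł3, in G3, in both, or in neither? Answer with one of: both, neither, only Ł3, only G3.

both

In Ł3: every assignment gives 1 — tautology.
In G3: every assignment gives 1 — tautology.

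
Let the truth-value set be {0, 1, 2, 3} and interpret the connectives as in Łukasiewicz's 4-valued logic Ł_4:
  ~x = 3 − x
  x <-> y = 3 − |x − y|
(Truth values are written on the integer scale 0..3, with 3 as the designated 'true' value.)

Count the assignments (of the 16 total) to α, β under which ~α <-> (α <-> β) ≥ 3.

α = 0, β = 0 ↦ 3  ≥
α = 0, β = 1 ↦ 2  <
α = 0, β = 2 ↦ 1  <
α = 0, β = 3 ↦ 0  <
α = 1, β = 0 ↦ 3  ≥
α = 1, β = 1 ↦ 2  <
α = 1, β = 2 ↦ 3  ≥
α = 1, β = 3 ↦ 2  <
α = 2, β = 0 ↦ 3  ≥
α = 2, β = 1 ↦ 2  <
α = 2, β = 2 ↦ 1  <
α = 2, β = 3 ↦ 2  <
α = 3, β = 0 ↦ 3  ≥
α = 3, β = 1 ↦ 2  <
α = 3, β = 2 ↦ 1  <
α = 3, β = 3 ↦ 0  <
So 5 of the 16 assignments meet the threshold.

5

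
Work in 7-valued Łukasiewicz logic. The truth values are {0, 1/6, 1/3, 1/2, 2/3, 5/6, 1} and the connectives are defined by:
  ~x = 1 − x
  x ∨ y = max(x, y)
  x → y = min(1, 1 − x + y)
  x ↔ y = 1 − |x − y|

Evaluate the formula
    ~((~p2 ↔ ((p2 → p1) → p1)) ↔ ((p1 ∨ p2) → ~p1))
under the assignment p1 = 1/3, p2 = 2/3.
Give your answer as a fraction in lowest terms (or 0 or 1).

1/3

~p2 = ~2/3 = 1/3
p2 → p1 = 2/3 → 1/3 = 2/3
(p2 → p1) → p1 = 2/3 → 1/3 = 2/3
~p2 ↔ ((p2 → p1) → p1) = 1/3 ↔ 2/3 = 2/3
p1 ∨ p2 = 1/3 ∨ 2/3 = 2/3
~p1 = ~1/3 = 2/3
(p1 ∨ p2) → ~p1 = 2/3 → 2/3 = 1
(~p2 ↔ ((p2 → p1) → p1)) ↔ ((p1 ∨ p2) → ~p1) = 2/3 ↔ 1 = 2/3
~((~p2 ↔ ((p2 → p1) → p1)) ↔ ((p1 ∨ p2) → ~p1)) = ~2/3 = 1/3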